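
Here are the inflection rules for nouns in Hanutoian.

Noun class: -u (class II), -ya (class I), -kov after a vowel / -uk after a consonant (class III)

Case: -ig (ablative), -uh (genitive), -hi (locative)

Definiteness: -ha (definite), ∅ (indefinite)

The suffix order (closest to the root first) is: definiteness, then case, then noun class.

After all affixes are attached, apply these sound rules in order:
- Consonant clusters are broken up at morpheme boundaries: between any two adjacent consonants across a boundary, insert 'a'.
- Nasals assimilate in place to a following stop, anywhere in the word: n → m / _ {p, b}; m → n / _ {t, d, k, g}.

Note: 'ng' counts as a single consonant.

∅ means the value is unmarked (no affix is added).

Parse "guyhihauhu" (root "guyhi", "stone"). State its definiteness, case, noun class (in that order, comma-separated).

definite, genitive, class II

Segment: guyhi-ha-uh-u.
definiteness: -ha → definite.
case: -uh → genitive.
noun class: -u → class II.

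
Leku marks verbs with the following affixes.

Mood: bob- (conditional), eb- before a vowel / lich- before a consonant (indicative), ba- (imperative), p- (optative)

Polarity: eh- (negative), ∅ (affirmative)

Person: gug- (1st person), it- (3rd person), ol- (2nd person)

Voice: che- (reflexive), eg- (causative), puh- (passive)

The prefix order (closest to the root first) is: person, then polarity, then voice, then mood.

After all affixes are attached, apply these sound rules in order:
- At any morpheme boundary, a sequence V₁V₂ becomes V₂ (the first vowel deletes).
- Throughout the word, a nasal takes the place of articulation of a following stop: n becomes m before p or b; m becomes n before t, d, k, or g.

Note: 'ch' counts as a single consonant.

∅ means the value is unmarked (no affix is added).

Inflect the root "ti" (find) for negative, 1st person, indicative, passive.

lichpuhehgugti

Attach person 1st person gug- → gugti.
Attach polarity negative eh- → ehgugti.
Attach voice passive puh- → puhehgugti.
Attach mood indicative lich- (before consonant 'p') → lichpuhehgugti.
Vowel deletion: no change.
Nasal assimilation: no change.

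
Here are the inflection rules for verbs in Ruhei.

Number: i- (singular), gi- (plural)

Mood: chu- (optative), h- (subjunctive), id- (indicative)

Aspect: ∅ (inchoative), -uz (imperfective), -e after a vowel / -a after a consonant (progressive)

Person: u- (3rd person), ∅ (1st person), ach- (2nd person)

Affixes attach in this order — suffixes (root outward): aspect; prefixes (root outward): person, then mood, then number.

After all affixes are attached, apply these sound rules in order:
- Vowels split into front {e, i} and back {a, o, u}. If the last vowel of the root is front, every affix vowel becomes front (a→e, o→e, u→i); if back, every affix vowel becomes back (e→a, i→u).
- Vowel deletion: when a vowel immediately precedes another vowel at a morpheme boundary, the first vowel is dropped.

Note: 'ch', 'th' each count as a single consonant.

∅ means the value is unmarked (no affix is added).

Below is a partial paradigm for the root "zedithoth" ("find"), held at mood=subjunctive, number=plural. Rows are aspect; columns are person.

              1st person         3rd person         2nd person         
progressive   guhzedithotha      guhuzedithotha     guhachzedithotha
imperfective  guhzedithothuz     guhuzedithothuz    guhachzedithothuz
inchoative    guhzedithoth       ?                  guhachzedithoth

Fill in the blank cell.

Attach person 3rd person u- → uzedithoth.
aspect = inchoative: zero marking, form stays uzedithoth.
Attach mood subjunctive h- → huzedithoth.
Attach number plural gi- → gihuzedithoth.
Apply vowel harmony: gihuzedithoth → guhuzedithoth.
Vowel deletion: no change.

guhuzedithoth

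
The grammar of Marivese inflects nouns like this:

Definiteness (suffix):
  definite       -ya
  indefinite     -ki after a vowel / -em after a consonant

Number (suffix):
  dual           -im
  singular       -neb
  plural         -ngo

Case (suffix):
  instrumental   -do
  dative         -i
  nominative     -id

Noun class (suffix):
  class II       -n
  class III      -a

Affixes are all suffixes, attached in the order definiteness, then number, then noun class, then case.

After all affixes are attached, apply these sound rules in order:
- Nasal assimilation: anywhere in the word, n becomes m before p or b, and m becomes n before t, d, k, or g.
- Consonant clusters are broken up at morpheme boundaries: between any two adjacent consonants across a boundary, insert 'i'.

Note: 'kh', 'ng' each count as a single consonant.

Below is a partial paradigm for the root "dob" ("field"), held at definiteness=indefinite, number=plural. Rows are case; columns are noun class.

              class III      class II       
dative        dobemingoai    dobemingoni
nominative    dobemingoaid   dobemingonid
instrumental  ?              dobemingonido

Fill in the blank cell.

Attach definiteness indefinite -em (after consonant 'b') → dobem.
Attach number plural -ngo → dobemngo.
Attach noun class class III -a → dobemngoa.
Attach case instrumental -do → dobemngoado.
Nasal assimilation: no change.
Apply epenthesis: dobemngoado → dobemingoado.

dobemingoado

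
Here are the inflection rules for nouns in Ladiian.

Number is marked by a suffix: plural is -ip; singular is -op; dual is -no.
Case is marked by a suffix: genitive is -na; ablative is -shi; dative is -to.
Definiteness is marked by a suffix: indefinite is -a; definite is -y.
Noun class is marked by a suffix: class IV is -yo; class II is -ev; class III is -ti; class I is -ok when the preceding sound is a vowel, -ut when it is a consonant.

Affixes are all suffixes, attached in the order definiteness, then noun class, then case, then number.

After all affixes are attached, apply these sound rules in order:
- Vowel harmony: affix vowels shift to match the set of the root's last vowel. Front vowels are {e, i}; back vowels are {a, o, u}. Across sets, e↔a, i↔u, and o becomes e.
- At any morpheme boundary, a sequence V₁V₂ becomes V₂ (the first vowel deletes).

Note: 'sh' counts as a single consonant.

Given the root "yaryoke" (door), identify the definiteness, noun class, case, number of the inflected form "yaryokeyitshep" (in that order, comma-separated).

Segment: yaryoke-y-ut-shi-op.
definiteness: -y → definite.
noun class: -ok/ut → class I.
case: -shi → ablative.
number: -op → singular.

definite, class I, ablative, singular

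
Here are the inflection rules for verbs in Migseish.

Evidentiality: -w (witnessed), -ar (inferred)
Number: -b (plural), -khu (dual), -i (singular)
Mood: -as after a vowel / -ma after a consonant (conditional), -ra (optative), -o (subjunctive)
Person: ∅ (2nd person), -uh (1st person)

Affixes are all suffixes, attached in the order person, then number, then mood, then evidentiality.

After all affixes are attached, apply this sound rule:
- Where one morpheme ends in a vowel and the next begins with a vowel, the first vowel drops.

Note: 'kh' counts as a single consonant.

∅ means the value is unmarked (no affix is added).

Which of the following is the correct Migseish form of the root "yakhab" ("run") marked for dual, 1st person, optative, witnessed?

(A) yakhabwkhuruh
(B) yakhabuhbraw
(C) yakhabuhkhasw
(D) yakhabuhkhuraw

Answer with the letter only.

Attach person 1st person -uh → yakhabuh.
Attach number dual -khu → yakhabuhkhu.
Attach mood optative -ra → yakhabuhkhura.
Attach evidentiality witnessed -w → yakhabuhkhuraw.
Vowel deletion: no change.
So the correct form is yakhabuhkhuraw, option (D).
(C) yakhabuhkhasw is wrong: it uses conditional instead of optative for mood.
(B) yakhabuhbraw is wrong: it uses plural instead of dual for number.
(A) yakhabwkhuruh is wrong: it has the affixes in the wrong order.

D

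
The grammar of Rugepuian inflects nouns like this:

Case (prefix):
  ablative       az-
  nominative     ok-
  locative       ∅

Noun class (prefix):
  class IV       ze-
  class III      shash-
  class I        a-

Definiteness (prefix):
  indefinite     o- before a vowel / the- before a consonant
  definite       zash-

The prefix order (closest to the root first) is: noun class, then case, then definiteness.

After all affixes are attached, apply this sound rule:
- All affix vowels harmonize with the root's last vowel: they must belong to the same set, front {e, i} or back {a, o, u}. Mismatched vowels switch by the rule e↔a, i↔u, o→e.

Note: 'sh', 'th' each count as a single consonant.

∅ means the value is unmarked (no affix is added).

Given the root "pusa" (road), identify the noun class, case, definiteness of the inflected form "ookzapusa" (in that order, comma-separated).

class IV, nominative, indefinite

Segment: o-ok-ze-pusa.
noun class: ze- → class IV.
case: ok- → nominative.
definiteness: o/the- → indefinite.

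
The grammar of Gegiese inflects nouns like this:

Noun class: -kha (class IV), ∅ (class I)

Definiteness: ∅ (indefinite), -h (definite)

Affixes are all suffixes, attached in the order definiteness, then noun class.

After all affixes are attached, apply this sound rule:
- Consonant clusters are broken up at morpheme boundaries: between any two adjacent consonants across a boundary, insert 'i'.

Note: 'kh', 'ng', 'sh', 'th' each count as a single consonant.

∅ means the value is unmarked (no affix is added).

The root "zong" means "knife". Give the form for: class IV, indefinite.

zongikha

definiteness = indefinite: zero marking, form stays zong.
Attach noun class class IV -kha → zongkha.
Apply epenthesis: zongkha → zongikha.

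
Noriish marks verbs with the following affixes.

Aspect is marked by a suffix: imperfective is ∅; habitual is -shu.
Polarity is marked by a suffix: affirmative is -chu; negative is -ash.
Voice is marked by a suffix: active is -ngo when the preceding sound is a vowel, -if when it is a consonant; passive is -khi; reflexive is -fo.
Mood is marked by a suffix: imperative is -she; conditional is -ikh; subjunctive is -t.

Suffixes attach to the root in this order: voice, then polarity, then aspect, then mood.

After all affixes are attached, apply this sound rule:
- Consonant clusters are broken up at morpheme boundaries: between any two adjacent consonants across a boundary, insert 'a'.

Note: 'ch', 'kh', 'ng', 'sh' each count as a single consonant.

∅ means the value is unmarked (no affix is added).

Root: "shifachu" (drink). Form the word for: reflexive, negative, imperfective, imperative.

shifachufoashashe

Attach voice reflexive -fo → shifachufo.
Attach polarity negative -ash → shifachufoash.
aspect = imperfective: zero marking, form stays shifachufoash.
Attach mood imperative -she → shifachufoashshe.
Apply epenthesis: shifachufoashshe → shifachufoashashe.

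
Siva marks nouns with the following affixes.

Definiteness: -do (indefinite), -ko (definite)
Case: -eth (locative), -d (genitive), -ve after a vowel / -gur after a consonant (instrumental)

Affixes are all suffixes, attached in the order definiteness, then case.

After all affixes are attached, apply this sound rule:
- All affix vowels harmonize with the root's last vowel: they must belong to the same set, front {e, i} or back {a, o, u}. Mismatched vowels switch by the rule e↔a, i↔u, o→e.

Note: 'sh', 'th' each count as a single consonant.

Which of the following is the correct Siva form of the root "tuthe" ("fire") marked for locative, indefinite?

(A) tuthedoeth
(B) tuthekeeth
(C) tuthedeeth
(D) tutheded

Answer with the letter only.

C

Attach definiteness indefinite -do → tuthedo.
Attach case locative -eth → tuthedoeth.
Apply vowel harmony: tuthedoeth → tuthedeeth.
So the correct form is tuthedeeth, option (C).
(A) tuthedoeth is wrong: it fails to apply the sound rule(s).
(D) tutheded is wrong: it uses genitive instead of locative for case.
(B) tuthekeeth is wrong: it uses definite instead of indefinite for definiteness.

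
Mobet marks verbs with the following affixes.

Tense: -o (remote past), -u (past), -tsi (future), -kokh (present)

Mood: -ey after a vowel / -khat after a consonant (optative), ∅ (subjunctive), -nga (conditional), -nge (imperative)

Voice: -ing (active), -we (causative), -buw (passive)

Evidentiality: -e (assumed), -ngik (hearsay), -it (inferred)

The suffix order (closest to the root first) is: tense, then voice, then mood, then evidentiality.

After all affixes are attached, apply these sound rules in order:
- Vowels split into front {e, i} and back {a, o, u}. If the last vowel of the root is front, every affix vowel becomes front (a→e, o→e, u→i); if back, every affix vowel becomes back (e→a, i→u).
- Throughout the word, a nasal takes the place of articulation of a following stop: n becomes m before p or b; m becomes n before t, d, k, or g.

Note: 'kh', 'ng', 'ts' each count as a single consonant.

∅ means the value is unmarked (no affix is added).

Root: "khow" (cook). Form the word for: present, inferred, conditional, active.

Attach tense present -kokh → khowkokh.
Attach voice active -ing → khowkokhing.
Attach mood conditional -nga → khowkokhingnga.
Attach evidentiality inferred -it → khowkokhingngait.
Apply vowel harmony: khowkokhingngait → khowkokhungngaut.
Nasal assimilation: no change.

khowkokhungngaut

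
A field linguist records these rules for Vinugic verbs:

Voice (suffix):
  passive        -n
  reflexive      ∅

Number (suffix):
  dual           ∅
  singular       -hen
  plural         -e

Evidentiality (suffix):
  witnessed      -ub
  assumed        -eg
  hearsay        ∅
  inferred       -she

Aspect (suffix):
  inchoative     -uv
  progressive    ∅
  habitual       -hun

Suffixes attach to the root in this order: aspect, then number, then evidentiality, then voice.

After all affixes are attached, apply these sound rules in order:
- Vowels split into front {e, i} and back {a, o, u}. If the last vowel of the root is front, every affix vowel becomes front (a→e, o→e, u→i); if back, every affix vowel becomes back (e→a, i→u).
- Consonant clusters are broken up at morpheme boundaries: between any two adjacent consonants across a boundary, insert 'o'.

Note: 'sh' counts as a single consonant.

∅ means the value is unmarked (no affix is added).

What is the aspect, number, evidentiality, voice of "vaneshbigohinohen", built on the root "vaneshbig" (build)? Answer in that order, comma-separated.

habitual, singular, hearsay, reflexive

Segment: vaneshbig-hun-hen.
aspect: -hun → habitual.
number: -hen → singular.
evidentiality: ∅ → hearsay.
voice: ∅ → reflexive.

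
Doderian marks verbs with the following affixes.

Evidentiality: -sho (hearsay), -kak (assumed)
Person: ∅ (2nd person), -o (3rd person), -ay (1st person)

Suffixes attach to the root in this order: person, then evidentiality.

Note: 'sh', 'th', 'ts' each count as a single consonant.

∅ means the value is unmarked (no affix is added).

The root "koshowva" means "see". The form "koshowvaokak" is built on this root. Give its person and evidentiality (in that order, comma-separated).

Segment: koshowva-o-kak.
person: -o → 3rd person.
evidentiality: -kak → assumed.

3rd person, assumed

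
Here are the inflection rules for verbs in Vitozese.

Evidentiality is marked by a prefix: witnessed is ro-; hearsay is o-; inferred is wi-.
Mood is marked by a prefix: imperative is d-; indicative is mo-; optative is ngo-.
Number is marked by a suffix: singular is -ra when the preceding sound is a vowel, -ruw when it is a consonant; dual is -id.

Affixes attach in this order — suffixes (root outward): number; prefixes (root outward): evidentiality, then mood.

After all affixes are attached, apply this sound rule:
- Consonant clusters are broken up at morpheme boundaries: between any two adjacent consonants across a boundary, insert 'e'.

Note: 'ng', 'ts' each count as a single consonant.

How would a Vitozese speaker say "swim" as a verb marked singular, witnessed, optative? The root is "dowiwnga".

ngorodowiwngara

Attach evidentiality witnessed ro- → rodowiwnga.
Attach mood optative ngo- → ngorodowiwnga.
Attach number singular -ra (after vowel 'a') → ngorodowiwngara.
Epenthesis: no change.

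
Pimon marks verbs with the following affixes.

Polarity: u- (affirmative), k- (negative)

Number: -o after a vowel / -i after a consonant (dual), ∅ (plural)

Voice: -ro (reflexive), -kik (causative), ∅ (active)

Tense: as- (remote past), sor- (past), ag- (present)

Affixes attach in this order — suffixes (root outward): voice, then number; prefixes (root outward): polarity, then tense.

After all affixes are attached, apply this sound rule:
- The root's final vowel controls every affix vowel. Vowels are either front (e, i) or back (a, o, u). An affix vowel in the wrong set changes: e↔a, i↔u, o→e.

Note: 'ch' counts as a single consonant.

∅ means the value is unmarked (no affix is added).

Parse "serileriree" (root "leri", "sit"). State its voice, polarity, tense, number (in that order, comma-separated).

Segment: sor-u-leri-ro-o.
voice: -ro → reflexive.
polarity: u- → affirmative.
tense: sor- → past.
number: -o/i → dual.

reflexive, affirmative, past, dual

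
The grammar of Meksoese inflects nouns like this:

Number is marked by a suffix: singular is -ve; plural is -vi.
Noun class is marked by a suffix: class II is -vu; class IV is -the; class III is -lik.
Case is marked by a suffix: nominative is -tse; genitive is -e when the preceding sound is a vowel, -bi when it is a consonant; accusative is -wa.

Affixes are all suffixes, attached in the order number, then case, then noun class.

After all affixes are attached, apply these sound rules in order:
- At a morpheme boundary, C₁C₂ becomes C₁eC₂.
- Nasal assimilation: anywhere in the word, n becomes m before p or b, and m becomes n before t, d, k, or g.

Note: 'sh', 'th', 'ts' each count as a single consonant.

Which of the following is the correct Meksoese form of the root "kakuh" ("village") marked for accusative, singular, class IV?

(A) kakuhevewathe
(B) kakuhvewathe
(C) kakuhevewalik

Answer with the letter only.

A

Attach number singular -ve → kakuhve.
Attach case accusative -wa → kakuhvewa.
Attach noun class class IV -the → kakuhvewathe.
Apply epenthesis: kakuhvewathe → kakuhevewathe.
Nasal assimilation: no change.
So the correct form is kakuhevewathe, option (A).
(C) kakuhevewalik is wrong: it uses class III instead of class IV for noun class.
(B) kakuhvewathe is wrong: it fails to apply the sound rule(s).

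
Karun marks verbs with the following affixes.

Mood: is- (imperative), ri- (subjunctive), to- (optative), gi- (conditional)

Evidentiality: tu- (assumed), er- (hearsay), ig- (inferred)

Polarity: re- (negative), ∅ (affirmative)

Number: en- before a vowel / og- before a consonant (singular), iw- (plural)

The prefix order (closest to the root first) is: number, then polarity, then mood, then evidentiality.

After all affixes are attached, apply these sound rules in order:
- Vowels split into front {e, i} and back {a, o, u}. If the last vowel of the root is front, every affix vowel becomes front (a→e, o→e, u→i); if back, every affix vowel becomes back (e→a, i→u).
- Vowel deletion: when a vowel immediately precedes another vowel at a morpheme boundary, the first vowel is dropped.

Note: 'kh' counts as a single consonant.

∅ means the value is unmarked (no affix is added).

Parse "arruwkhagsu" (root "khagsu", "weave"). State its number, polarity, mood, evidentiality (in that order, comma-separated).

plural, affirmative, subjunctive, hearsay

Segment: er-ri-iw-khagsu.
number: iw- → plural.
polarity: ∅ → affirmative.
mood: ri- → subjunctive.
evidentiality: er- → hearsay.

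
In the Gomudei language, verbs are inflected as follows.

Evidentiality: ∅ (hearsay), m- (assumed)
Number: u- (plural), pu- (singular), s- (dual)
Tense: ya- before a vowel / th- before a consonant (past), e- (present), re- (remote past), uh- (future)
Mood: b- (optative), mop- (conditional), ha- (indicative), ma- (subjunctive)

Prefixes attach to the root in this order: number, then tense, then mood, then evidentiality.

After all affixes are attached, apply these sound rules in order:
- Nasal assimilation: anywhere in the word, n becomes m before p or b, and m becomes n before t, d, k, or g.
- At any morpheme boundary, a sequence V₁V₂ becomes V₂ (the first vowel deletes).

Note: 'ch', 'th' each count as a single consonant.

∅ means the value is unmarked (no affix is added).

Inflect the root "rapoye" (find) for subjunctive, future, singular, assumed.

mmuhpurapoye

Attach number singular pu- → purapoye.
Attach tense future uh- → uhpurapoye.
Attach mood subjunctive ma- → mauhpurapoye.
Attach evidentiality assumed m- → mmauhpurapoye.
Nasal assimilation: no change.
Apply vowel deletion: mmauhpurapoye → mmuhpurapoye.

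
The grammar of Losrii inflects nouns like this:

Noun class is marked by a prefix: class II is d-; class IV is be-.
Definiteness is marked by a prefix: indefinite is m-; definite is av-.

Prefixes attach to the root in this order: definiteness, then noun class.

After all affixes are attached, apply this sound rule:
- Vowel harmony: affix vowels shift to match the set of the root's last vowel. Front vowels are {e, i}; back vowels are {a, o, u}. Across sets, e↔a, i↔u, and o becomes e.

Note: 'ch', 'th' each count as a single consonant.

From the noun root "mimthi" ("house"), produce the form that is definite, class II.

devmimthi

Attach definiteness definite av- → avmimthi.
Attach noun class class II d- → davmimthi.
Apply vowel harmony: davmimthi → devmimthi.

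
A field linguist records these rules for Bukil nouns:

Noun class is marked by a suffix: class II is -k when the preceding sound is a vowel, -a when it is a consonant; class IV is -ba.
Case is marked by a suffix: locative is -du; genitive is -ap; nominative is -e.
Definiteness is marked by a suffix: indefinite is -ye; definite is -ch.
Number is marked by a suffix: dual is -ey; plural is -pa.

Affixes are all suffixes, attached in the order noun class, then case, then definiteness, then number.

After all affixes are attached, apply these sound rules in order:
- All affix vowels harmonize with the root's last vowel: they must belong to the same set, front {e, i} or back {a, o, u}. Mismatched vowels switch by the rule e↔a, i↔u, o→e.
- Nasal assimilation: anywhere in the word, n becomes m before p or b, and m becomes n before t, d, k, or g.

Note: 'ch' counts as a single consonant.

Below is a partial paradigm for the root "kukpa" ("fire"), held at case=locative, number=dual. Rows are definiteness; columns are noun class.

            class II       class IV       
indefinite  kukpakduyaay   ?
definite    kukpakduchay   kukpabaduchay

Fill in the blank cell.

kukpabaduyaay

Attach noun class class IV -ba → kukpaba.
Attach case locative -du → kukpabadu.
Attach definiteness indefinite -ye → kukpabaduye.
Attach number dual -ey → kukpabaduyeey.
Apply vowel harmony: kukpabaduyeey → kukpabaduyaay.
Nasal assimilation: no change.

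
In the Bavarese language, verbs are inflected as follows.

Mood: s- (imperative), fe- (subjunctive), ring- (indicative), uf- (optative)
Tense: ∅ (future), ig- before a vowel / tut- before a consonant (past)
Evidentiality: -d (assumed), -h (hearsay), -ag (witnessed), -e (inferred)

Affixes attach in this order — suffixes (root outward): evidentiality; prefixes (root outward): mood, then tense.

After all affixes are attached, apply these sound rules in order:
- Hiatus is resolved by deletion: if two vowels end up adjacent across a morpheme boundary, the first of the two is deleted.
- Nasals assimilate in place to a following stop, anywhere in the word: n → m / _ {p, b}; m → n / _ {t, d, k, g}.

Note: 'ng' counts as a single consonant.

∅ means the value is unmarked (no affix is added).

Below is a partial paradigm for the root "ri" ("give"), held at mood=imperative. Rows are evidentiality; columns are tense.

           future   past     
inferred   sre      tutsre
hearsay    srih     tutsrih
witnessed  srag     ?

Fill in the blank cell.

tutsrag

Attach mood imperative s- → sri.
Attach tense past tut- (before consonant 's') → tutsri.
Attach evidentiality witnessed -ag → tutsriag.
Apply vowel deletion: tutsriag → tutsrag.
Nasal assimilation: no change.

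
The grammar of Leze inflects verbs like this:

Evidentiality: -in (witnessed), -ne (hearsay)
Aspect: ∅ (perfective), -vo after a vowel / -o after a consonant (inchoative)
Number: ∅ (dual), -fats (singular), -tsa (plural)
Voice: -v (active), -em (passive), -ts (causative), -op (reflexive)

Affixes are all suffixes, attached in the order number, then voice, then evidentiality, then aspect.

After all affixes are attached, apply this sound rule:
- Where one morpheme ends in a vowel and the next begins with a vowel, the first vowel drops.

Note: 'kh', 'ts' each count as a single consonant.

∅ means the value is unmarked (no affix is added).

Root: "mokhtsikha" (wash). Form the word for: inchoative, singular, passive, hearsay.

mokhtsikhafatsemnevo

Attach number singular -fats → mokhtsikhafats.
Attach voice passive -em → mokhtsikhafatsem.
Attach evidentiality hearsay -ne → mokhtsikhafatsemne.
Attach aspect inchoative -vo (after vowel 'e') → mokhtsikhafatsemnevo.
Vowel deletion: no change.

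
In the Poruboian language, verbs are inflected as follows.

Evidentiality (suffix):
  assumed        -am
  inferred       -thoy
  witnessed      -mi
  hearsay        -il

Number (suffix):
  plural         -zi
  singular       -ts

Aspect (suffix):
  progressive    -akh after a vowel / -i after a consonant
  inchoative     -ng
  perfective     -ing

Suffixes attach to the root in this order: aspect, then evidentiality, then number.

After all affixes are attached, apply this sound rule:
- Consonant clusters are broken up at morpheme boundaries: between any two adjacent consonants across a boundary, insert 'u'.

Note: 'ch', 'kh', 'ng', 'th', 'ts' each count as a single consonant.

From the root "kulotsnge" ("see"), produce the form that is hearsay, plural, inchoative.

Attach aspect inchoative -ng → kulotsngeng.
Attach evidentiality hearsay -il → kulotsngengil.
Attach number plural -zi → kulotsngengilzi.
Apply epenthesis: kulotsngengilzi → kulotsngengiluzi.

kulotsngengiluzi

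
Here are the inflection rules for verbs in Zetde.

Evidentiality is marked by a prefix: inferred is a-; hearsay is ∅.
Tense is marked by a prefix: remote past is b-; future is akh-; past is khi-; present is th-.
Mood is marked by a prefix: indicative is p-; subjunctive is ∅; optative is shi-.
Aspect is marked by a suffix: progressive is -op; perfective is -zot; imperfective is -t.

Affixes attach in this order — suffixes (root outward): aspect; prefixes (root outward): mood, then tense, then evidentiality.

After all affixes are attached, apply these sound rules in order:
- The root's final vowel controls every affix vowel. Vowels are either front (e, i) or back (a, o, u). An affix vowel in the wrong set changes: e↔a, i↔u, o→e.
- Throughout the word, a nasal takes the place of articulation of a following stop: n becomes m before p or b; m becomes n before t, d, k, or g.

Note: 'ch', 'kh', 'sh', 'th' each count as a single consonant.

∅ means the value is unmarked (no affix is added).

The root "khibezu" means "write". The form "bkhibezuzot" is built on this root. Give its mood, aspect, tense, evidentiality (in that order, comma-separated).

Segment: b-khibezu-zot.
mood: ∅ → subjunctive.
aspect: -zot → perfective.
tense: b- → remote past.
evidentiality: ∅ → hearsay.

subjunctive, perfective, remote past, hearsay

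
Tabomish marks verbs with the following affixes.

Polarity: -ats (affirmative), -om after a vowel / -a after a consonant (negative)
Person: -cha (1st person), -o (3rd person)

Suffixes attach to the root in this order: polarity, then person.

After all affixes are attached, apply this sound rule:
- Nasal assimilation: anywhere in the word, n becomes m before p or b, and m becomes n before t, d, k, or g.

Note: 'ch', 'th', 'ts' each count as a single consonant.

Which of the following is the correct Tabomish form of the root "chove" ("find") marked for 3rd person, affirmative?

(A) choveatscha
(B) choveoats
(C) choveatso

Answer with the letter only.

C

Attach polarity affirmative -ats → choveats.
Attach person 3rd person -o → choveatso.
Nasal assimilation: no change.
So the correct form is choveatso, option (C).
(A) choveatscha is wrong: it uses 1st person instead of 3rd person for person.
(B) choveoats is wrong: it has the affixes in the wrong order.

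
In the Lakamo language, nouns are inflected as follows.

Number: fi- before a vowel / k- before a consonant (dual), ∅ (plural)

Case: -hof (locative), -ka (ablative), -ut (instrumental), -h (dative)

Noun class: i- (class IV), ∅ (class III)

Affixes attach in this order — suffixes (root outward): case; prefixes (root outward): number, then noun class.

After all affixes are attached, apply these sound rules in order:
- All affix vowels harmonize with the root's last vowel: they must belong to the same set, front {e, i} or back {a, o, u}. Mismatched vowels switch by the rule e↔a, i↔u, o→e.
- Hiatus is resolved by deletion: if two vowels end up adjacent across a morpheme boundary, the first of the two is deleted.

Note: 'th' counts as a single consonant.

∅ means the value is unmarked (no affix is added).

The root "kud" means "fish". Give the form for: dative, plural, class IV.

number = plural: zero marking, form stays kud.
Attach noun class class IV i- → ikud.
Attach case dative -h → ikudh.
Apply vowel harmony: ikudh → ukudh.
Vowel deletion: no change.

ukudh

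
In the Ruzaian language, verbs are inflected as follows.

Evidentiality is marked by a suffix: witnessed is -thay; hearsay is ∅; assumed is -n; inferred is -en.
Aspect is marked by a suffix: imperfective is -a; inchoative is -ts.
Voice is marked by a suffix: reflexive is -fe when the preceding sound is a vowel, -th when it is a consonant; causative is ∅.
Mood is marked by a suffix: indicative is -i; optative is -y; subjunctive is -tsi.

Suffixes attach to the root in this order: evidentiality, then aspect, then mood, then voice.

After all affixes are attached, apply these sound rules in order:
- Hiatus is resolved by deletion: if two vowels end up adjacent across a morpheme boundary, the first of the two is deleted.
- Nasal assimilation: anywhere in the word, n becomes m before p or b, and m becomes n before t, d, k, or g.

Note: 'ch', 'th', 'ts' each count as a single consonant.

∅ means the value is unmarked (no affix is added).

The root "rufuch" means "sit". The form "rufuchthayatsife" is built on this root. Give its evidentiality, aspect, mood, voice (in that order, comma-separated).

witnessed, imperfective, subjunctive, reflexive

Segment: rufuch-thay-a-tsi-fe.
evidentiality: -thay → witnessed.
aspect: -a → imperfective.
mood: -tsi → subjunctive.
voice: -fe/th → reflexive.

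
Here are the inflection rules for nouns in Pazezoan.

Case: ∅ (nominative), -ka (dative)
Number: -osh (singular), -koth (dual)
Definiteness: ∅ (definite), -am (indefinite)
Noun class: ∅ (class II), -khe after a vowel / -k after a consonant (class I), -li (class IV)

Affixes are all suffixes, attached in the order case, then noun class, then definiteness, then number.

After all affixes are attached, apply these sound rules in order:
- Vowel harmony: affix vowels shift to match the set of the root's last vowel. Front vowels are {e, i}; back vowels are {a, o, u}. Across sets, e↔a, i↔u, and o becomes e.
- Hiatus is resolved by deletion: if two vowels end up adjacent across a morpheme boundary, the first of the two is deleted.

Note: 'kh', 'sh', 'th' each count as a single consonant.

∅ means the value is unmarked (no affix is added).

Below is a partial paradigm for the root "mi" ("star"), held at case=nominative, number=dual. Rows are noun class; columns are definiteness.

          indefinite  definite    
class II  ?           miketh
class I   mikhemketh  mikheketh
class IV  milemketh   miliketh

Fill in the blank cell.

memketh

case = nominative: zero marking, form stays mi.
noun class = class II: zero marking, form stays mi.
Attach definiteness indefinite -am → miam.
Attach number dual -koth → miamkoth.
Apply vowel harmony: miamkoth → miemketh.
Apply vowel deletion: miemketh → memketh.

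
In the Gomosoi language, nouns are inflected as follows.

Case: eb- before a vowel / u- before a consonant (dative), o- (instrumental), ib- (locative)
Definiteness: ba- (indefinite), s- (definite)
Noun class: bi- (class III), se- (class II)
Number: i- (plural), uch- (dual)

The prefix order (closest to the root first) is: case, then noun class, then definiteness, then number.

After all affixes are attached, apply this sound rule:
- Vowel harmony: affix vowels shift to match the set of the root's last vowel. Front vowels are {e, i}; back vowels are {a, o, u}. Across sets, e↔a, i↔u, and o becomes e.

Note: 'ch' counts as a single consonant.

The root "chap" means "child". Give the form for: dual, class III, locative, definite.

uchsbuubchap

Attach case locative ib- → ibchap.
Attach noun class class III bi- → biibchap.
Attach definiteness definite s- → sbiibchap.
Attach number dual uch- → uchsbiibchap.
Apply vowel harmony: uchsbiibchap → uchsbuubchap.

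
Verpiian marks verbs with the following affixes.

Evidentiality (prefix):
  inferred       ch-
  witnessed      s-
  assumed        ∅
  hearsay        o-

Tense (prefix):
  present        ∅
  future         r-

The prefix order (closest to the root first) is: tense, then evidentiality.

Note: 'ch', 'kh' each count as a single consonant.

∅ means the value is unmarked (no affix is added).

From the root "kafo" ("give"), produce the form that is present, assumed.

kafo

tense = present: zero marking, form stays kafo.
evidentiality = assumed: zero marking, form stays kafo.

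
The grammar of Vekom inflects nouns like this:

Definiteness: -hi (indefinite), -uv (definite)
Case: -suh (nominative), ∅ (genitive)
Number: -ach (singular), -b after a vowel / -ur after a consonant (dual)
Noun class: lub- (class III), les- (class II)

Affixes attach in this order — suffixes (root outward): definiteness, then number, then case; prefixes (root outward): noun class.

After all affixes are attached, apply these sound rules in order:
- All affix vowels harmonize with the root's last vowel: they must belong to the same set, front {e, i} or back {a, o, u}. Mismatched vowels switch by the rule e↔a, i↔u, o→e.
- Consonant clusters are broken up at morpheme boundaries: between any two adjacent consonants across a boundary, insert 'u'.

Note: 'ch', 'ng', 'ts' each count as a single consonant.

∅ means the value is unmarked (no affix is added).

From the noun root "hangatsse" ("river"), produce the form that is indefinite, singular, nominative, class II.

Attach definiteness indefinite -hi → hangatssehi.
Attach noun class class II les- → leshangatssehi.
Attach number singular -ach → leshangatssehiach.
Attach case nominative -suh → leshangatssehiachsuh.
Apply vowel harmony: leshangatssehiachsuh → leshangatssehiechsih.
Apply epenthesis: leshangatssehiechsih → lesuhangatssehiechusih.

lesuhangatssehiechusih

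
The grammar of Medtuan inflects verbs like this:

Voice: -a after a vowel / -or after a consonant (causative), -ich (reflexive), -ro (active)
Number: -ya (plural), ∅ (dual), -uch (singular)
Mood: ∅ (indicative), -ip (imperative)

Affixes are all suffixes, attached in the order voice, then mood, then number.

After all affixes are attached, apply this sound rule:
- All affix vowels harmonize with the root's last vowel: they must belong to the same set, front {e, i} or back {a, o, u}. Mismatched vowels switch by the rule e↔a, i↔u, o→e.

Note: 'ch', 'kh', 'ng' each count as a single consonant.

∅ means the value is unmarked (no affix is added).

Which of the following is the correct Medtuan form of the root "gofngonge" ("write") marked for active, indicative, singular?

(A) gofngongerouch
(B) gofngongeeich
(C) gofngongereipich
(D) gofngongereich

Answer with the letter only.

D

Attach voice active -ro → gofngongero.
mood = indicative: zero marking, form stays gofngongero.
Attach number singular -uch → gofngongerouch.
Apply vowel harmony: gofngongerouch → gofngongereich.
So the correct form is gofngongereich, option (D).
(B) gofngongeeich is wrong: it uses causative instead of active for voice.
(C) gofngongereipich is wrong: it uses imperative instead of indicative for mood.
(A) gofngongerouch is wrong: it fails to apply the sound rule(s).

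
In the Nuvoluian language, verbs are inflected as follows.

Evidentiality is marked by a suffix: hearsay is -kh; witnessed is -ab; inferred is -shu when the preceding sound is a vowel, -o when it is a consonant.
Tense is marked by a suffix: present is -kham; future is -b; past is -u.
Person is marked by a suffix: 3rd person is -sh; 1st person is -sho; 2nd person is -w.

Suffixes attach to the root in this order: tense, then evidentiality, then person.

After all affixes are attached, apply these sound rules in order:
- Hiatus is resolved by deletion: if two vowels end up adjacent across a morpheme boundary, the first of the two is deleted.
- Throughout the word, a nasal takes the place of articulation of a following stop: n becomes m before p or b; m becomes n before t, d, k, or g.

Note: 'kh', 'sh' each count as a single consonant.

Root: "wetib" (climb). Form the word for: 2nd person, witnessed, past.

Attach tense past -u → wetibu.
Attach evidentiality witnessed -ab → wetibuab.
Attach person 2nd person -w → wetibuabw.
Apply vowel deletion: wetibuabw → wetibabw.
Nasal assimilation: no change.

wetibabw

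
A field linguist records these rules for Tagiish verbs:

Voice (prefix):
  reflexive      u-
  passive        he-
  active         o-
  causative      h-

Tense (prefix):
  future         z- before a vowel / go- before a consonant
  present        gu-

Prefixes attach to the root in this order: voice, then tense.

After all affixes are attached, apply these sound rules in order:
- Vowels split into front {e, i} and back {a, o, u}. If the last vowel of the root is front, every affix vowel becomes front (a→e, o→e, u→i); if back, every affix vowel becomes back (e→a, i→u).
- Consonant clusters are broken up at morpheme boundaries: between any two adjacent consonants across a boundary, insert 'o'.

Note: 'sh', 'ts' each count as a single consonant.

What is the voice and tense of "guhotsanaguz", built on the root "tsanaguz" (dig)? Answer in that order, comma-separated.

causative, present

Segment: gu-h-tsanaguz.
voice: h- → causative.
tense: gu- → present.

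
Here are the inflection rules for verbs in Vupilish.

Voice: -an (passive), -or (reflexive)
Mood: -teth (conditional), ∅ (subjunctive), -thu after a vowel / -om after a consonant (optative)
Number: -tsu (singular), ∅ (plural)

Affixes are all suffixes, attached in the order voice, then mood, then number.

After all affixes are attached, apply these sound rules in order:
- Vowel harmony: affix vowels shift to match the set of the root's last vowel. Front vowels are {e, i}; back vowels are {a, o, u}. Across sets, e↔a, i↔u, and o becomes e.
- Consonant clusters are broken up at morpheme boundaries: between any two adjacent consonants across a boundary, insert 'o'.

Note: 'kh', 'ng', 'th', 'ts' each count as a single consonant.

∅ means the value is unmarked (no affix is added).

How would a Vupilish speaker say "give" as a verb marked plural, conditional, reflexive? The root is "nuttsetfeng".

nuttsetfengeroteth

Attach voice reflexive -or → nuttsetfengor.
Attach mood conditional -teth → nuttsetfengorteth.
number = plural: zero marking, form stays nuttsetfengorteth.
Apply vowel harmony: nuttsetfengorteth → nuttsetfengerteth.
Apply epenthesis: nuttsetfengerteth → nuttsetfengeroteth.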